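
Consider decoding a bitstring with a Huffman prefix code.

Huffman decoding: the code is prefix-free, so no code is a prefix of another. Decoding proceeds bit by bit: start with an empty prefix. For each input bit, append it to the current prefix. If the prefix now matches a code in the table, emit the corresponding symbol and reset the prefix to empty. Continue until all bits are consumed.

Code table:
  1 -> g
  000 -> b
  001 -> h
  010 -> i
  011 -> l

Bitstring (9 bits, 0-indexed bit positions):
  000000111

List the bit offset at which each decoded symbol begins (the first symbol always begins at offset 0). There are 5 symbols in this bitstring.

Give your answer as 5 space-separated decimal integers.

Answer: 0 3 6 7 8

Derivation:
Bit 0: prefix='0' (no match yet)
Bit 1: prefix='00' (no match yet)
Bit 2: prefix='000' -> emit 'b', reset
Bit 3: prefix='0' (no match yet)
Bit 4: prefix='00' (no match yet)
Bit 5: prefix='000' -> emit 'b', reset
Bit 6: prefix='1' -> emit 'g', reset
Bit 7: prefix='1' -> emit 'g', reset
Bit 8: prefix='1' -> emit 'g', reset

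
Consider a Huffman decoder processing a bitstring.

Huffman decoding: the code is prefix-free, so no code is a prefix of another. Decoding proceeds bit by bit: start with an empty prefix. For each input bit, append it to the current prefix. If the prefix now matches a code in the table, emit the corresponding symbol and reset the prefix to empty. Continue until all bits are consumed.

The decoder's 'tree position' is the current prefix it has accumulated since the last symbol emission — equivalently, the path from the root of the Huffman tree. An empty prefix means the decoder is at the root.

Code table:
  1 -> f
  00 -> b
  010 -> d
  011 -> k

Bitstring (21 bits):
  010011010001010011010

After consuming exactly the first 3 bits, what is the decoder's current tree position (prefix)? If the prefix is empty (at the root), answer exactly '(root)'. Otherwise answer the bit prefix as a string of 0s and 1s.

Bit 0: prefix='0' (no match yet)
Bit 1: prefix='01' (no match yet)
Bit 2: prefix='010' -> emit 'd', reset

Answer: (root)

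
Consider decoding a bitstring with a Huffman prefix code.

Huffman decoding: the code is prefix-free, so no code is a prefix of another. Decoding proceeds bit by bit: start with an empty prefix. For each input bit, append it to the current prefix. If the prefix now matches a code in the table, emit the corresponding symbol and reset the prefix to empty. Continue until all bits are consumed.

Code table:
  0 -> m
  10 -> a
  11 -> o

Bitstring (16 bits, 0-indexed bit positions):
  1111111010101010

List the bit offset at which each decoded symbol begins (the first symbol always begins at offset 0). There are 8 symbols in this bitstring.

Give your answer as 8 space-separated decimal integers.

Answer: 0 2 4 6 8 10 12 14

Derivation:
Bit 0: prefix='1' (no match yet)
Bit 1: prefix='11' -> emit 'o', reset
Bit 2: prefix='1' (no match yet)
Bit 3: prefix='11' -> emit 'o', reset
Bit 4: prefix='1' (no match yet)
Bit 5: prefix='11' -> emit 'o', reset
Bit 6: prefix='1' (no match yet)
Bit 7: prefix='10' -> emit 'a', reset
Bit 8: prefix='1' (no match yet)
Bit 9: prefix='10' -> emit 'a', reset
Bit 10: prefix='1' (no match yet)
Bit 11: prefix='10' -> emit 'a', reset
Bit 12: prefix='1' (no match yet)
Bit 13: prefix='10' -> emit 'a', reset
Bit 14: prefix='1' (no match yet)
Bit 15: prefix='10' -> emit 'a', reset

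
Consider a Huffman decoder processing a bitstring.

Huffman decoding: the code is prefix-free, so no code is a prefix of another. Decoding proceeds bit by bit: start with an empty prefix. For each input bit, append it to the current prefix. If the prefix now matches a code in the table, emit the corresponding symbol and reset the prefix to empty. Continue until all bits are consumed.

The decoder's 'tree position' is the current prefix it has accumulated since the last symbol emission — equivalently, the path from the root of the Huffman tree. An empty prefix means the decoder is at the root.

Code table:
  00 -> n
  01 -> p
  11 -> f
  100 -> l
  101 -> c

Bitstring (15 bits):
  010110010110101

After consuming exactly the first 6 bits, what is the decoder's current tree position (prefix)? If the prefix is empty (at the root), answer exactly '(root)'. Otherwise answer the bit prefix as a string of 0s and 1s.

Bit 0: prefix='0' (no match yet)
Bit 1: prefix='01' -> emit 'p', reset
Bit 2: prefix='0' (no match yet)
Bit 3: prefix='01' -> emit 'p', reset
Bit 4: prefix='1' (no match yet)
Bit 5: prefix='10' (no match yet)

Answer: 10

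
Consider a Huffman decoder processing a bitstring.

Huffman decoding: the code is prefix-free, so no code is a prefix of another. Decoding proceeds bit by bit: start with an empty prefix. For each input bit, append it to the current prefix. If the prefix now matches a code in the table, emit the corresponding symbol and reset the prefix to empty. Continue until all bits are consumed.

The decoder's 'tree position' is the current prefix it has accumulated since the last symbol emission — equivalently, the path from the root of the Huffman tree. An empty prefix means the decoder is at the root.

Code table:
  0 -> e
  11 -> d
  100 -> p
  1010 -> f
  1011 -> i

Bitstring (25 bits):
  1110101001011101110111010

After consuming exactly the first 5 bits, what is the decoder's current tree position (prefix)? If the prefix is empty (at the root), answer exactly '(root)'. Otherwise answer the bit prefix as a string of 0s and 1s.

Answer: 101

Derivation:
Bit 0: prefix='1' (no match yet)
Bit 1: prefix='11' -> emit 'd', reset
Bit 2: prefix='1' (no match yet)
Bit 3: prefix='10' (no match yet)
Bit 4: prefix='101' (no match yet)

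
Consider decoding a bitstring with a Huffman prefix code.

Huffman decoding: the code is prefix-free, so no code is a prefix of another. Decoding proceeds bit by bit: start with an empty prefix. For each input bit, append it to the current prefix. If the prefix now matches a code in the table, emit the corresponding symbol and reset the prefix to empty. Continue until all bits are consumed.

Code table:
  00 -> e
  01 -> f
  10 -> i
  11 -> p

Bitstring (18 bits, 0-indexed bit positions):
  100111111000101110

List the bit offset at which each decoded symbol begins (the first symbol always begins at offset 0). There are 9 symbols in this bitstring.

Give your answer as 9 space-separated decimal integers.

Answer: 0 2 4 6 8 10 12 14 16

Derivation:
Bit 0: prefix='1' (no match yet)
Bit 1: prefix='10' -> emit 'i', reset
Bit 2: prefix='0' (no match yet)
Bit 3: prefix='01' -> emit 'f', reset
Bit 4: prefix='1' (no match yet)
Bit 5: prefix='11' -> emit 'p', reset
Bit 6: prefix='1' (no match yet)
Bit 7: prefix='11' -> emit 'p', reset
Bit 8: prefix='1' (no match yet)
Bit 9: prefix='10' -> emit 'i', reset
Bit 10: prefix='0' (no match yet)
Bit 11: prefix='00' -> emit 'e', reset
Bit 12: prefix='1' (no match yet)
Bit 13: prefix='10' -> emit 'i', reset
Bit 14: prefix='1' (no match yet)
Bit 15: prefix='11' -> emit 'p', reset
Bit 16: prefix='1' (no match yet)
Bit 17: prefix='10' -> emit 'i', reset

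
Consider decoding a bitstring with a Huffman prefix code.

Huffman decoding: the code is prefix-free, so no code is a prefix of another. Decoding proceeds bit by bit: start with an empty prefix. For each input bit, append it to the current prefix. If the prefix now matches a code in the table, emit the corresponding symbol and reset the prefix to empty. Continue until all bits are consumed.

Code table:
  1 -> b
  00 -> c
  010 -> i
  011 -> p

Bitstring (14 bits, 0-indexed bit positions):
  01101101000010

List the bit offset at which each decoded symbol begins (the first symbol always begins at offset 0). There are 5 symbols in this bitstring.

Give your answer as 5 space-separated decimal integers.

Bit 0: prefix='0' (no match yet)
Bit 1: prefix='01' (no match yet)
Bit 2: prefix='011' -> emit 'p', reset
Bit 3: prefix='0' (no match yet)
Bit 4: prefix='01' (no match yet)
Bit 5: prefix='011' -> emit 'p', reset
Bit 6: prefix='0' (no match yet)
Bit 7: prefix='01' (no match yet)
Bit 8: prefix='010' -> emit 'i', reset
Bit 9: prefix='0' (no match yet)
Bit 10: prefix='00' -> emit 'c', reset
Bit 11: prefix='0' (no match yet)
Bit 12: prefix='01' (no match yet)
Bit 13: prefix='010' -> emit 'i', reset

Answer: 0 3 6 9 11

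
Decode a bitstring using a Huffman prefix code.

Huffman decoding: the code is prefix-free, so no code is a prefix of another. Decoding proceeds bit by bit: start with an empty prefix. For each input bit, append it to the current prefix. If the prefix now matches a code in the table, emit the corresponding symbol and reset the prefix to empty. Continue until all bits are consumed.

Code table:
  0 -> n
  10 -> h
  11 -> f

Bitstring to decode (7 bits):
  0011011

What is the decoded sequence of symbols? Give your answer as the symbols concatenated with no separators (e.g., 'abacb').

Answer: nnfnf

Derivation:
Bit 0: prefix='0' -> emit 'n', reset
Bit 1: prefix='0' -> emit 'n', reset
Bit 2: prefix='1' (no match yet)
Bit 3: prefix='11' -> emit 'f', reset
Bit 4: prefix='0' -> emit 'n', reset
Bit 5: prefix='1' (no match yet)
Bit 6: prefix='11' -> emit 'f', reset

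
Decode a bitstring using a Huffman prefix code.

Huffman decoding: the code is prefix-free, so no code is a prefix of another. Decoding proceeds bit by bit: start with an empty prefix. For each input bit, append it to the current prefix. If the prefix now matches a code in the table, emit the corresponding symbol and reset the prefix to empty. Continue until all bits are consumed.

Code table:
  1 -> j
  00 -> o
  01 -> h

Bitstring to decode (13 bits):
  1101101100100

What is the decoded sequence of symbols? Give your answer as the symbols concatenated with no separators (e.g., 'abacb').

Bit 0: prefix='1' -> emit 'j', reset
Bit 1: prefix='1' -> emit 'j', reset
Bit 2: prefix='0' (no match yet)
Bit 3: prefix='01' -> emit 'h', reset
Bit 4: prefix='1' -> emit 'j', reset
Bit 5: prefix='0' (no match yet)
Bit 6: prefix='01' -> emit 'h', reset
Bit 7: prefix='1' -> emit 'j', reset
Bit 8: prefix='0' (no match yet)
Bit 9: prefix='00' -> emit 'o', reset
Bit 10: prefix='1' -> emit 'j', reset
Bit 11: prefix='0' (no match yet)
Bit 12: prefix='00' -> emit 'o', reset

Answer: jjhjhjojo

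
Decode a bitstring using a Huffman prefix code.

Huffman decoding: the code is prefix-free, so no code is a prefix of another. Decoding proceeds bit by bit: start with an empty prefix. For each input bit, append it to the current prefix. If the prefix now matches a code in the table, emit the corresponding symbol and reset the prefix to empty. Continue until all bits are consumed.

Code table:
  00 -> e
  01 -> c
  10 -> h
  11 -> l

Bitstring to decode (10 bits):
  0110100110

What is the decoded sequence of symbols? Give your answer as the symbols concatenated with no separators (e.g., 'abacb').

Bit 0: prefix='0' (no match yet)
Bit 1: prefix='01' -> emit 'c', reset
Bit 2: prefix='1' (no match yet)
Bit 3: prefix='10' -> emit 'h', reset
Bit 4: prefix='1' (no match yet)
Bit 5: prefix='10' -> emit 'h', reset
Bit 6: prefix='0' (no match yet)
Bit 7: prefix='01' -> emit 'c', reset
Bit 8: prefix='1' (no match yet)
Bit 9: prefix='10' -> emit 'h', reset

Answer: chhch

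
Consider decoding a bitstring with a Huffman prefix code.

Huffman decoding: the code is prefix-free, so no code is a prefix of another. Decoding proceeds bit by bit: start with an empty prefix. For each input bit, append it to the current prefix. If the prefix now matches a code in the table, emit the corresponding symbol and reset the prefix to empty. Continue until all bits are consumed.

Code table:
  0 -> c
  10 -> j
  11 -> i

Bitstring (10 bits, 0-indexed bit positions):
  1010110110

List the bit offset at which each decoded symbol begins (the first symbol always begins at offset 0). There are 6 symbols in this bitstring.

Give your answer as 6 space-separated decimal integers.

Bit 0: prefix='1' (no match yet)
Bit 1: prefix='10' -> emit 'j', reset
Bit 2: prefix='1' (no match yet)
Bit 3: prefix='10' -> emit 'j', reset
Bit 4: prefix='1' (no match yet)
Bit 5: prefix='11' -> emit 'i', reset
Bit 6: prefix='0' -> emit 'c', reset
Bit 7: prefix='1' (no match yet)
Bit 8: prefix='11' -> emit 'i', reset
Bit 9: prefix='0' -> emit 'c', reset

Answer: 0 2 4 6 7 9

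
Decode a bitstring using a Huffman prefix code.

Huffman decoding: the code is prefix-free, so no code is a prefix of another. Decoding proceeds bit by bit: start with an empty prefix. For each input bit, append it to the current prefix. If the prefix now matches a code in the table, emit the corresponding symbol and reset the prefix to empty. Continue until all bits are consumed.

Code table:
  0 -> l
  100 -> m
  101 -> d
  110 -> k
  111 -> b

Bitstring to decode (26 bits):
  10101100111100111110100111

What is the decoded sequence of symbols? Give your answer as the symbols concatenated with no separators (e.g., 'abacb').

Answer: dlklbmbkmb

Derivation:
Bit 0: prefix='1' (no match yet)
Bit 1: prefix='10' (no match yet)
Bit 2: prefix='101' -> emit 'd', reset
Bit 3: prefix='0' -> emit 'l', reset
Bit 4: prefix='1' (no match yet)
Bit 5: prefix='11' (no match yet)
Bit 6: prefix='110' -> emit 'k', reset
Bit 7: prefix='0' -> emit 'l', reset
Bit 8: prefix='1' (no match yet)
Bit 9: prefix='11' (no match yet)
Bit 10: prefix='111' -> emit 'b', reset
Bit 11: prefix='1' (no match yet)
Bit 12: prefix='10' (no match yet)
Bit 13: prefix='100' -> emit 'm', reset
Bit 14: prefix='1' (no match yet)
Bit 15: prefix='11' (no match yet)
Bit 16: prefix='111' -> emit 'b', reset
Bit 17: prefix='1' (no match yet)
Bit 18: prefix='11' (no match yet)
Bit 19: prefix='110' -> emit 'k', reset
Bit 20: prefix='1' (no match yet)
Bit 21: prefix='10' (no match yet)
Bit 22: prefix='100' -> emit 'm', reset
Bit 23: prefix='1' (no match yet)
Bit 24: prefix='11' (no match yet)
Bit 25: prefix='111' -> emit 'b', reset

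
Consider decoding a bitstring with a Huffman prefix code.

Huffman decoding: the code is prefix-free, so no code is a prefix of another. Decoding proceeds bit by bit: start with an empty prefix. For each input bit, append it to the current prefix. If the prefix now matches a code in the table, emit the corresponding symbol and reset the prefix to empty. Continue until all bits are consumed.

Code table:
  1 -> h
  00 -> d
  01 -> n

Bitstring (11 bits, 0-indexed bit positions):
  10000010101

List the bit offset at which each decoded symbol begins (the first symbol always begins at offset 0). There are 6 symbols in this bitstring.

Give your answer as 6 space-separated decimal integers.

Bit 0: prefix='1' -> emit 'h', reset
Bit 1: prefix='0' (no match yet)
Bit 2: prefix='00' -> emit 'd', reset
Bit 3: prefix='0' (no match yet)
Bit 4: prefix='00' -> emit 'd', reset
Bit 5: prefix='0' (no match yet)
Bit 6: prefix='01' -> emit 'n', reset
Bit 7: prefix='0' (no match yet)
Bit 8: prefix='01' -> emit 'n', reset
Bit 9: prefix='0' (no match yet)
Bit 10: prefix='01' -> emit 'n', reset

Answer: 0 1 3 5 7 9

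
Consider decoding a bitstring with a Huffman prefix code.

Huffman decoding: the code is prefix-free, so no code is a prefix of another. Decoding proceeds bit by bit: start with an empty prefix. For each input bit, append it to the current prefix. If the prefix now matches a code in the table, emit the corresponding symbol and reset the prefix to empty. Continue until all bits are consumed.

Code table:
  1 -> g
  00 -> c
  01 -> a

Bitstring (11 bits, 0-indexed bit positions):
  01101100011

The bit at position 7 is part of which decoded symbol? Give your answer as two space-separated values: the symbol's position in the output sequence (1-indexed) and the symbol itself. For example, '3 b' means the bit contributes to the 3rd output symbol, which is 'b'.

Bit 0: prefix='0' (no match yet)
Bit 1: prefix='01' -> emit 'a', reset
Bit 2: prefix='1' -> emit 'g', reset
Bit 3: prefix='0' (no match yet)
Bit 4: prefix='01' -> emit 'a', reset
Bit 5: prefix='1' -> emit 'g', reset
Bit 6: prefix='0' (no match yet)
Bit 7: prefix='00' -> emit 'c', reset
Bit 8: prefix='0' (no match yet)
Bit 9: prefix='01' -> emit 'a', reset
Bit 10: prefix='1' -> emit 'g', reset

Answer: 5 c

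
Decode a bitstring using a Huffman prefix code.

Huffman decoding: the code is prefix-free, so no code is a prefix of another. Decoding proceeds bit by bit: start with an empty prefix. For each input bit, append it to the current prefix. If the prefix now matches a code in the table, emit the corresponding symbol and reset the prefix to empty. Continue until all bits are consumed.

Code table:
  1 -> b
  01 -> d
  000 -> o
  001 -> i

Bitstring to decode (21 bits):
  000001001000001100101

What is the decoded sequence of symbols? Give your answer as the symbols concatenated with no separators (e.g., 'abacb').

Bit 0: prefix='0' (no match yet)
Bit 1: prefix='00' (no match yet)
Bit 2: prefix='000' -> emit 'o', reset
Bit 3: prefix='0' (no match yet)
Bit 4: prefix='00' (no match yet)
Bit 5: prefix='001' -> emit 'i', reset
Bit 6: prefix='0' (no match yet)
Bit 7: prefix='00' (no match yet)
Bit 8: prefix='001' -> emit 'i', reset
Bit 9: prefix='0' (no match yet)
Bit 10: prefix='00' (no match yet)
Bit 11: prefix='000' -> emit 'o', reset
Bit 12: prefix='0' (no match yet)
Bit 13: prefix='00' (no match yet)
Bit 14: prefix='001' -> emit 'i', reset
Bit 15: prefix='1' -> emit 'b', reset
Bit 16: prefix='0' (no match yet)
Bit 17: prefix='00' (no match yet)
Bit 18: prefix='001' -> emit 'i', reset
Bit 19: prefix='0' (no match yet)
Bit 20: prefix='01' -> emit 'd', reset

Answer: oiioibid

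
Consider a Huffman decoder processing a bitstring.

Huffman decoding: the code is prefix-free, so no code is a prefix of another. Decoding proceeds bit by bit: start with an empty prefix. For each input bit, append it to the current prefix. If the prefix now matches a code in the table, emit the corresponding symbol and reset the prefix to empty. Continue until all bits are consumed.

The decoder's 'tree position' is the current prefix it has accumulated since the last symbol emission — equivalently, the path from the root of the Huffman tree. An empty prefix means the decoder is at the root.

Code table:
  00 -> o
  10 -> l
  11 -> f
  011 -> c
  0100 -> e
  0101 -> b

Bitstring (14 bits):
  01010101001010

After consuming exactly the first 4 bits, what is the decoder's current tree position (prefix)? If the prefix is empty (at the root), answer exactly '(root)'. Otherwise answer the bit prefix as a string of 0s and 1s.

Answer: (root)

Derivation:
Bit 0: prefix='0' (no match yet)
Bit 1: prefix='01' (no match yet)
Bit 2: prefix='010' (no match yet)
Bit 3: prefix='0101' -> emit 'b', reset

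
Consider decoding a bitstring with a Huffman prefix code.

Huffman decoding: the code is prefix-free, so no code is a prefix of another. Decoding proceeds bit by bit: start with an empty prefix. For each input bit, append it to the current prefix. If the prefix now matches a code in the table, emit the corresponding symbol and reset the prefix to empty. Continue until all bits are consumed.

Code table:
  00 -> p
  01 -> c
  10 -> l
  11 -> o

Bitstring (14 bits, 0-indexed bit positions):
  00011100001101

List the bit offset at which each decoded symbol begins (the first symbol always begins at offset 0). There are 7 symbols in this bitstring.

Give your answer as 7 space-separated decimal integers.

Answer: 0 2 4 6 8 10 12

Derivation:
Bit 0: prefix='0' (no match yet)
Bit 1: prefix='00' -> emit 'p', reset
Bit 2: prefix='0' (no match yet)
Bit 3: prefix='01' -> emit 'c', reset
Bit 4: prefix='1' (no match yet)
Bit 5: prefix='11' -> emit 'o', reset
Bit 6: prefix='0' (no match yet)
Bit 7: prefix='00' -> emit 'p', reset
Bit 8: prefix='0' (no match yet)
Bit 9: prefix='00' -> emit 'p', reset
Bit 10: prefix='1' (no match yet)
Bit 11: prefix='11' -> emit 'o', reset
Bit 12: prefix='0' (no match yet)
Bit 13: prefix='01' -> emit 'c', reset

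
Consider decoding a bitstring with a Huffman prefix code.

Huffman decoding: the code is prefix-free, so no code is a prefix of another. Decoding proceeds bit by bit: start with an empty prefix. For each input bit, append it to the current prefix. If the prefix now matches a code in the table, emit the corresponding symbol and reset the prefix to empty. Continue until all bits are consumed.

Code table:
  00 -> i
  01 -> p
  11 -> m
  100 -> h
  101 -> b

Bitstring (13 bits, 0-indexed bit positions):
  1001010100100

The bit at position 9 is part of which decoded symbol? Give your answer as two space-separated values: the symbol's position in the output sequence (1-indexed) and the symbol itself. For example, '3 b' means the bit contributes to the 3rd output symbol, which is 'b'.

Answer: 4 i

Derivation:
Bit 0: prefix='1' (no match yet)
Bit 1: prefix='10' (no match yet)
Bit 2: prefix='100' -> emit 'h', reset
Bit 3: prefix='1' (no match yet)
Bit 4: prefix='10' (no match yet)
Bit 5: prefix='101' -> emit 'b', reset
Bit 6: prefix='0' (no match yet)
Bit 7: prefix='01' -> emit 'p', reset
Bit 8: prefix='0' (no match yet)
Bit 9: prefix='00' -> emit 'i', reset
Bit 10: prefix='1' (no match yet)
Bit 11: prefix='10' (no match yet)
Bit 12: prefix='100' -> emit 'h', reset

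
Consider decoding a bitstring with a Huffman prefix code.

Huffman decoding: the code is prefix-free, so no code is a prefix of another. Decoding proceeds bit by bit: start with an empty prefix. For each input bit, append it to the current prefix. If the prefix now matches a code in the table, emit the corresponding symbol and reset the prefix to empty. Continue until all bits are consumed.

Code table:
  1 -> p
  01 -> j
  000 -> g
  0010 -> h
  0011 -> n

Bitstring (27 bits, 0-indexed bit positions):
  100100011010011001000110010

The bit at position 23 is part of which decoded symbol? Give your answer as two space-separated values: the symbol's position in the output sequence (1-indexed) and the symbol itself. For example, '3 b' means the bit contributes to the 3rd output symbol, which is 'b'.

Answer: 8 h

Derivation:
Bit 0: prefix='1' -> emit 'p', reset
Bit 1: prefix='0' (no match yet)
Bit 2: prefix='00' (no match yet)
Bit 3: prefix='001' (no match yet)
Bit 4: prefix='0010' -> emit 'h', reset
Bit 5: prefix='0' (no match yet)
Bit 6: prefix='00' (no match yet)
Bit 7: prefix='001' (no match yet)
Bit 8: prefix='0011' -> emit 'n', reset
Bit 9: prefix='0' (no match yet)
Bit 10: prefix='01' -> emit 'j', reset
Bit 11: prefix='0' (no match yet)
Bit 12: prefix='00' (no match yet)
Bit 13: prefix='001' (no match yet)
Bit 14: prefix='0011' -> emit 'n', reset
Bit 15: prefix='0' (no match yet)
Bit 16: prefix='00' (no match yet)
Bit 17: prefix='001' (no match yet)
Bit 18: prefix='0010' -> emit 'h', reset
Bit 19: prefix='0' (no match yet)
Bit 20: prefix='00' (no match yet)
Bit 21: prefix='001' (no match yet)
Bit 22: prefix='0011' -> emit 'n', reset
Bit 23: prefix='0' (no match yet)
Bit 24: prefix='00' (no match yet)
Bit 25: prefix='001' (no match yet)
Bit 26: prefix='0010' -> emit 'h', reset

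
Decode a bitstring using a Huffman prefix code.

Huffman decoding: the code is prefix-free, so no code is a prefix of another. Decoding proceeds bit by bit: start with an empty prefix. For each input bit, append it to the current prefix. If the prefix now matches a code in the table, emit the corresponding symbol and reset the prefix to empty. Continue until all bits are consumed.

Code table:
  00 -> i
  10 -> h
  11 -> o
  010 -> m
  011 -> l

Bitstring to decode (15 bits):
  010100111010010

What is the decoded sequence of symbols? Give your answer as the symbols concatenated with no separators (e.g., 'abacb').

Answer: mhlhhm

Derivation:
Bit 0: prefix='0' (no match yet)
Bit 1: prefix='01' (no match yet)
Bit 2: prefix='010' -> emit 'm', reset
Bit 3: prefix='1' (no match yet)
Bit 4: prefix='10' -> emit 'h', reset
Bit 5: prefix='0' (no match yet)
Bit 6: prefix='01' (no match yet)
Bit 7: prefix='011' -> emit 'l', reset
Bit 8: prefix='1' (no match yet)
Bit 9: prefix='10' -> emit 'h', reset
Bit 10: prefix='1' (no match yet)
Bit 11: prefix='10' -> emit 'h', reset
Bit 12: prefix='0' (no match yet)
Bit 13: prefix='01' (no match yet)
Bit 14: prefix='010' -> emit 'm', reset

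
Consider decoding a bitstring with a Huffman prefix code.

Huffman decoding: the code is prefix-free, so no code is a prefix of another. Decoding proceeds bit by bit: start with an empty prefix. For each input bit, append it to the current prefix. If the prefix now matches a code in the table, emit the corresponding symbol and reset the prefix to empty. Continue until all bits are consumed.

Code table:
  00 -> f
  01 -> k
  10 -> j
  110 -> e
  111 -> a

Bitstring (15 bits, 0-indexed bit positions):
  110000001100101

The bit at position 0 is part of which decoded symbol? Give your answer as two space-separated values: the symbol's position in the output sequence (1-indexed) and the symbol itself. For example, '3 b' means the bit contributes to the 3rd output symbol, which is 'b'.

Bit 0: prefix='1' (no match yet)
Bit 1: prefix='11' (no match yet)
Bit 2: prefix='110' -> emit 'e', reset
Bit 3: prefix='0' (no match yet)
Bit 4: prefix='00' -> emit 'f', reset

Answer: 1 e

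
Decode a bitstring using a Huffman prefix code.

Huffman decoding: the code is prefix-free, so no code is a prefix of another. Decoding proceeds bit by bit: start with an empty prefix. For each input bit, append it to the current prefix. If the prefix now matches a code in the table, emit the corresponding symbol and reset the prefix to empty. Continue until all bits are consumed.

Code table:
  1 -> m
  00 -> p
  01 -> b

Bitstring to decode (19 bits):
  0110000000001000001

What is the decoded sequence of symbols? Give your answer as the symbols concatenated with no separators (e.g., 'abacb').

Bit 0: prefix='0' (no match yet)
Bit 1: prefix='01' -> emit 'b', reset
Bit 2: prefix='1' -> emit 'm', reset
Bit 3: prefix='0' (no match yet)
Bit 4: prefix='00' -> emit 'p', reset
Bit 5: prefix='0' (no match yet)
Bit 6: prefix='00' -> emit 'p', reset
Bit 7: prefix='0' (no match yet)
Bit 8: prefix='00' -> emit 'p', reset
Bit 9: prefix='0' (no match yet)
Bit 10: prefix='00' -> emit 'p', reset
Bit 11: prefix='0' (no match yet)
Bit 12: prefix='01' -> emit 'b', reset
Bit 13: prefix='0' (no match yet)
Bit 14: prefix='00' -> emit 'p', reset
Bit 15: prefix='0' (no match yet)
Bit 16: prefix='00' -> emit 'p', reset
Bit 17: prefix='0' (no match yet)
Bit 18: prefix='01' -> emit 'b', reset

Answer: bmppppbppb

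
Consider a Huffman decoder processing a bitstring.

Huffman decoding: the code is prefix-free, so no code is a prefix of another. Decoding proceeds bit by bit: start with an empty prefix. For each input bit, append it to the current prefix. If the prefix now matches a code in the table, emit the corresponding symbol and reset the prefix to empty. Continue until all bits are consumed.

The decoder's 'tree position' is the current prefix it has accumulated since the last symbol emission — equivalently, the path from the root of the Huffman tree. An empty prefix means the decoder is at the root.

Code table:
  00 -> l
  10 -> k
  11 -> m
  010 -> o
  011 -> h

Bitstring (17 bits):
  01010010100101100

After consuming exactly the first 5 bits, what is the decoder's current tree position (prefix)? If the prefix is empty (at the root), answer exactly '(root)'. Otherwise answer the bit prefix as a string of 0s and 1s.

Answer: (root)

Derivation:
Bit 0: prefix='0' (no match yet)
Bit 1: prefix='01' (no match yet)
Bit 2: prefix='010' -> emit 'o', reset
Bit 3: prefix='1' (no match yet)
Bit 4: prefix='10' -> emit 'k', reset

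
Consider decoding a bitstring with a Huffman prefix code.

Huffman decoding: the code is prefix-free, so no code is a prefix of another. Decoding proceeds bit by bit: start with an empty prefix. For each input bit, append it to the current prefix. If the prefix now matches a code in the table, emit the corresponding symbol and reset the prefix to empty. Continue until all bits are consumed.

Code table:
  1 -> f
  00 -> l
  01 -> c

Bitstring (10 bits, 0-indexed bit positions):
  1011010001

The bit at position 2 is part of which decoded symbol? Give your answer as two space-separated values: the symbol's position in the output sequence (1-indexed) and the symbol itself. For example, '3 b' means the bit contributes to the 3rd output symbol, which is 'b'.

Bit 0: prefix='1' -> emit 'f', reset
Bit 1: prefix='0' (no match yet)
Bit 2: prefix='01' -> emit 'c', reset
Bit 3: prefix='1' -> emit 'f', reset
Bit 4: prefix='0' (no match yet)
Bit 5: prefix='01' -> emit 'c', reset
Bit 6: prefix='0' (no match yet)

Answer: 2 c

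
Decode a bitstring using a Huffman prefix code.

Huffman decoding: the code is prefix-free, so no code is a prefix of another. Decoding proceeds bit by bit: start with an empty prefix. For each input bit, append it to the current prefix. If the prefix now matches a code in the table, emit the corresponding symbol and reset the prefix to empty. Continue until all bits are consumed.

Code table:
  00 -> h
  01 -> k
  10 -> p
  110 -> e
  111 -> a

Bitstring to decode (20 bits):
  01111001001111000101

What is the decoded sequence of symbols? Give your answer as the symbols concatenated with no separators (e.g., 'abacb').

Answer: kahpkahkk

Derivation:
Bit 0: prefix='0' (no match yet)
Bit 1: prefix='01' -> emit 'k', reset
Bit 2: prefix='1' (no match yet)
Bit 3: prefix='11' (no match yet)
Bit 4: prefix='111' -> emit 'a', reset
Bit 5: prefix='0' (no match yet)
Bit 6: prefix='00' -> emit 'h', reset
Bit 7: prefix='1' (no match yet)
Bit 8: prefix='10' -> emit 'p', reset
Bit 9: prefix='0' (no match yet)
Bit 10: prefix='01' -> emit 'k', reset
Bit 11: prefix='1' (no match yet)
Bit 12: prefix='11' (no match yet)
Bit 13: prefix='111' -> emit 'a', reset
Bit 14: prefix='0' (no match yet)
Bit 15: prefix='00' -> emit 'h', reset
Bit 16: prefix='0' (no match yet)
Bit 17: prefix='01' -> emit 'k', reset
Bit 18: prefix='0' (no match yet)
Bit 19: prefix='01' -> emit 'k', reset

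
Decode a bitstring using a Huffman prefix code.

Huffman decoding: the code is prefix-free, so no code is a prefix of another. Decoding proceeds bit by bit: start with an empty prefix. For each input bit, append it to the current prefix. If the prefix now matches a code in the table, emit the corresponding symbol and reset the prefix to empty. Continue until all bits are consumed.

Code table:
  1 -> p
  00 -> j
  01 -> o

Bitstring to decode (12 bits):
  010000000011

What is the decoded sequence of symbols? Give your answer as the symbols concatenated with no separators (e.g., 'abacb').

Answer: ojjjjpp

Derivation:
Bit 0: prefix='0' (no match yet)
Bit 1: prefix='01' -> emit 'o', reset
Bit 2: prefix='0' (no match yet)
Bit 3: prefix='00' -> emit 'j', reset
Bit 4: prefix='0' (no match yet)
Bit 5: prefix='00' -> emit 'j', reset
Bit 6: prefix='0' (no match yet)
Bit 7: prefix='00' -> emit 'j', reset
Bit 8: prefix='0' (no match yet)
Bit 9: prefix='00' -> emit 'j', reset
Bit 10: prefix='1' -> emit 'p', reset
Bit 11: prefix='1' -> emit 'p', reset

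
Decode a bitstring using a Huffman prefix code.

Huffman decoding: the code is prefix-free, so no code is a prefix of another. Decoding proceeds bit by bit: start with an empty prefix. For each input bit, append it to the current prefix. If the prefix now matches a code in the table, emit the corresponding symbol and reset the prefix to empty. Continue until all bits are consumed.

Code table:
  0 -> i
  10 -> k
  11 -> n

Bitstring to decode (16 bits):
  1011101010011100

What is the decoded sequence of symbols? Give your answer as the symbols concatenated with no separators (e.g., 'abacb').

Bit 0: prefix='1' (no match yet)
Bit 1: prefix='10' -> emit 'k', reset
Bit 2: prefix='1' (no match yet)
Bit 3: prefix='11' -> emit 'n', reset
Bit 4: prefix='1' (no match yet)
Bit 5: prefix='10' -> emit 'k', reset
Bit 6: prefix='1' (no match yet)
Bit 7: prefix='10' -> emit 'k', reset
Bit 8: prefix='1' (no match yet)
Bit 9: prefix='10' -> emit 'k', reset
Bit 10: prefix='0' -> emit 'i', reset
Bit 11: prefix='1' (no match yet)
Bit 12: prefix='11' -> emit 'n', reset
Bit 13: prefix='1' (no match yet)
Bit 14: prefix='10' -> emit 'k', reset
Bit 15: prefix='0' -> emit 'i', reset

Answer: knkkkinki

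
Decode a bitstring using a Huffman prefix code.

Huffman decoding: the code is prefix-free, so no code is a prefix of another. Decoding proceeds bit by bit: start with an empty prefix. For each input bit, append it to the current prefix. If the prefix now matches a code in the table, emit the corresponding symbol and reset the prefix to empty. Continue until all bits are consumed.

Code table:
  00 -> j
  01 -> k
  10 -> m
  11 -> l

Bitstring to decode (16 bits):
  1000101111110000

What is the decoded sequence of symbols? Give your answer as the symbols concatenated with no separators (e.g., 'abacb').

Answer: mjmllljj

Derivation:
Bit 0: prefix='1' (no match yet)
Bit 1: prefix='10' -> emit 'm', reset
Bit 2: prefix='0' (no match yet)
Bit 3: prefix='00' -> emit 'j', reset
Bit 4: prefix='1' (no match yet)
Bit 5: prefix='10' -> emit 'm', reset
Bit 6: prefix='1' (no match yet)
Bit 7: prefix='11' -> emit 'l', reset
Bit 8: prefix='1' (no match yet)
Bit 9: prefix='11' -> emit 'l', reset
Bit 10: prefix='1' (no match yet)
Bit 11: prefix='11' -> emit 'l', reset
Bit 12: prefix='0' (no match yet)
Bit 13: prefix='00' -> emit 'j', reset
Bit 14: prefix='0' (no match yet)
Bit 15: prefix='00' -> emit 'j', reset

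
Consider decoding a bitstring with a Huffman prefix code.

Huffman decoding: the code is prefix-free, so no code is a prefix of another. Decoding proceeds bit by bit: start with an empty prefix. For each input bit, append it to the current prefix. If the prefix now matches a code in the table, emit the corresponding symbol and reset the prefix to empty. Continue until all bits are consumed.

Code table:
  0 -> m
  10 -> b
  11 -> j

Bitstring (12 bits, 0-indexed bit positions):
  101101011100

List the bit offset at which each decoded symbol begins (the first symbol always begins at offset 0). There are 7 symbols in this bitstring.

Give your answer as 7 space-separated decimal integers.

Bit 0: prefix='1' (no match yet)
Bit 1: prefix='10' -> emit 'b', reset
Bit 2: prefix='1' (no match yet)
Bit 3: prefix='11' -> emit 'j', reset
Bit 4: prefix='0' -> emit 'm', reset
Bit 5: prefix='1' (no match yet)
Bit 6: prefix='10' -> emit 'b', reset
Bit 7: prefix='1' (no match yet)
Bit 8: prefix='11' -> emit 'j', reset
Bit 9: prefix='1' (no match yet)
Bit 10: prefix='10' -> emit 'b', reset
Bit 11: prefix='0' -> emit 'm', reset

Answer: 0 2 4 5 7 9 11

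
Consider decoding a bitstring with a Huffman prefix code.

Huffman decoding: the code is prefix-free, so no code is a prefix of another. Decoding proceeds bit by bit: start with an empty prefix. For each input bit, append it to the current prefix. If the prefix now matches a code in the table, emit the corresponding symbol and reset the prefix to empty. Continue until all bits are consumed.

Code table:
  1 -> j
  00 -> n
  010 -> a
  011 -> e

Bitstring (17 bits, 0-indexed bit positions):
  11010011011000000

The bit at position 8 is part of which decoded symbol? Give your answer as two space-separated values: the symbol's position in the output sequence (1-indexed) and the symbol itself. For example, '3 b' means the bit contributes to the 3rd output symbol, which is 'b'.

Bit 0: prefix='1' -> emit 'j', reset
Bit 1: prefix='1' -> emit 'j', reset
Bit 2: prefix='0' (no match yet)
Bit 3: prefix='01' (no match yet)
Bit 4: prefix='010' -> emit 'a', reset
Bit 5: prefix='0' (no match yet)
Bit 6: prefix='01' (no match yet)
Bit 7: prefix='011' -> emit 'e', reset
Bit 8: prefix='0' (no match yet)
Bit 9: prefix='01' (no match yet)
Bit 10: prefix='011' -> emit 'e', reset
Bit 11: prefix='0' (no match yet)
Bit 12: prefix='00' -> emit 'n', reset

Answer: 5 e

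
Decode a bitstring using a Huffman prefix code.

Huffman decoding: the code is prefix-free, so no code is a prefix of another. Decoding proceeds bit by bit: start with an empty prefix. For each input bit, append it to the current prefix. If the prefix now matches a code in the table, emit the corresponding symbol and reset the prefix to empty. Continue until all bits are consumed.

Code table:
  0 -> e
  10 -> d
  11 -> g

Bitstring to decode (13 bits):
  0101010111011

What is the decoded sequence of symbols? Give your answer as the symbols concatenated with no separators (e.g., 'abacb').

Bit 0: prefix='0' -> emit 'e', reset
Bit 1: prefix='1' (no match yet)
Bit 2: prefix='10' -> emit 'd', reset
Bit 3: prefix='1' (no match yet)
Bit 4: prefix='10' -> emit 'd', reset
Bit 5: prefix='1' (no match yet)
Bit 6: prefix='10' -> emit 'd', reset
Bit 7: prefix='1' (no match yet)
Bit 8: prefix='11' -> emit 'g', reset
Bit 9: prefix='1' (no match yet)
Bit 10: prefix='10' -> emit 'd', reset
Bit 11: prefix='1' (no match yet)
Bit 12: prefix='11' -> emit 'g', reset

Answer: edddgdg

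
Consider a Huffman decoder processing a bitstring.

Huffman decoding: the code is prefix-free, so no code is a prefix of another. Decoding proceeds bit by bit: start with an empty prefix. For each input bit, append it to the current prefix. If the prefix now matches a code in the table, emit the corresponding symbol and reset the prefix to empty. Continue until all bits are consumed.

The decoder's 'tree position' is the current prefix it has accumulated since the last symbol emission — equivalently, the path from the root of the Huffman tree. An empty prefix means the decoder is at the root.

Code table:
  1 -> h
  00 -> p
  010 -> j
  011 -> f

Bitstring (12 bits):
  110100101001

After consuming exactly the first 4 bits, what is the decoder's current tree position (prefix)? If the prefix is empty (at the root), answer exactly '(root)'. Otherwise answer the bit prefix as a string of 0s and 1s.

Bit 0: prefix='1' -> emit 'h', reset
Bit 1: prefix='1' -> emit 'h', reset
Bit 2: prefix='0' (no match yet)
Bit 3: prefix='01' (no match yet)

Answer: 01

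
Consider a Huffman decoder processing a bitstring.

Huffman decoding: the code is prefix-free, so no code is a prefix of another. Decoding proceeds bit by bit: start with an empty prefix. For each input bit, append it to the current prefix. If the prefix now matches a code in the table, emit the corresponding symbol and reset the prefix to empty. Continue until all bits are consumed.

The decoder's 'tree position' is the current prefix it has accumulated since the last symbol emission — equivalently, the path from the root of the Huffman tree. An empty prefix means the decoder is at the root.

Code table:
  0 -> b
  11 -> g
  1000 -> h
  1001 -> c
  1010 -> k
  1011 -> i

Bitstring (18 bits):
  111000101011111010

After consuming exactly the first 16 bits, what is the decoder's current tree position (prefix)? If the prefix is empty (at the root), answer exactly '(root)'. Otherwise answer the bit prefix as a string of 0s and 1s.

Answer: 10

Derivation:
Bit 0: prefix='1' (no match yet)
Bit 1: prefix='11' -> emit 'g', reset
Bit 2: prefix='1' (no match yet)
Bit 3: prefix='10' (no match yet)
Bit 4: prefix='100' (no match yet)
Bit 5: prefix='1000' -> emit 'h', reset
Bit 6: prefix='1' (no match yet)
Bit 7: prefix='10' (no match yet)
Bit 8: prefix='101' (no match yet)
Bit 9: prefix='1010' -> emit 'k', reset
Bit 10: prefix='1' (no match yet)
Bit 11: prefix='11' -> emit 'g', reset
Bit 12: prefix='1' (no match yet)
Bit 13: prefix='11' -> emit 'g', reset
Bit 14: prefix='1' (no match yet)
Bit 15: prefix='10' (no match yet)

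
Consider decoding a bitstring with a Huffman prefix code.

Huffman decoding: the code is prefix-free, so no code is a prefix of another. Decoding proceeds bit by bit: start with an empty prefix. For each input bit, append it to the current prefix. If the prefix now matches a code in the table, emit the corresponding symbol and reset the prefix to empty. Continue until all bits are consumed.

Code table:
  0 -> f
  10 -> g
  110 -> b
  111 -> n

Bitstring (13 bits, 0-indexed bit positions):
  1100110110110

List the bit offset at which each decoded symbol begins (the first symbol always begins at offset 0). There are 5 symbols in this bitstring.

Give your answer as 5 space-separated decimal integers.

Bit 0: prefix='1' (no match yet)
Bit 1: prefix='11' (no match yet)
Bit 2: prefix='110' -> emit 'b', reset
Bit 3: prefix='0' -> emit 'f', reset
Bit 4: prefix='1' (no match yet)
Bit 5: prefix='11' (no match yet)
Bit 6: prefix='110' -> emit 'b', reset
Bit 7: prefix='1' (no match yet)
Bit 8: prefix='11' (no match yet)
Bit 9: prefix='110' -> emit 'b', reset
Bit 10: prefix='1' (no match yet)
Bit 11: prefix='11' (no match yet)
Bit 12: prefix='110' -> emit 'b', reset

Answer: 0 3 4 7 10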